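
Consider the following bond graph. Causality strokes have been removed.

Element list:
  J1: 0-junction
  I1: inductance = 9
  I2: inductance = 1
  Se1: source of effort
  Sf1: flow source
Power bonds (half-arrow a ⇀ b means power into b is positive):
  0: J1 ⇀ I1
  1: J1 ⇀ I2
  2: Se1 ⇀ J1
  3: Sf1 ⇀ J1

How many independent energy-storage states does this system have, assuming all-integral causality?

2  (I1, I2 all integral)

β2 stroke→J1  (Se1 fixes effort; stroke away)
β3 stroke→Sf1  (Sf1: flow source, stroke at near end)
β0 stroke→I1  (J1 effort already set via bond 2)
β1 stroke→I2  (J1 effort already set via bond 2)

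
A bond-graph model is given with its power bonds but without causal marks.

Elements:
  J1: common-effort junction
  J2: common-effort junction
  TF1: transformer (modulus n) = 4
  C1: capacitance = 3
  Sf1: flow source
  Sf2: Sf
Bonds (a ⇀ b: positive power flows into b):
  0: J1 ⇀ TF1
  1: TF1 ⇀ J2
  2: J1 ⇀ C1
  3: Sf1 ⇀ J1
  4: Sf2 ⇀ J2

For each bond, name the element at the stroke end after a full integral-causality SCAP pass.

#3 stroke at Sf1  (Sf1: flow source, stroke at near end)
#4 stroke at Sf2  (Sf2: flow source, stroke at near end)
#1 stroke at J2  (J2 needs exactly one e-in)
#0 stroke at TF1  (through TF1, causality passes straight; one stroke at TF1)
#2 stroke at J1  (J1: last free bond brings effort in)

bond 0 |TF1
bond 1 |J2
bond 2 |J1
bond 3 |Sf1
bond 4 |Sf2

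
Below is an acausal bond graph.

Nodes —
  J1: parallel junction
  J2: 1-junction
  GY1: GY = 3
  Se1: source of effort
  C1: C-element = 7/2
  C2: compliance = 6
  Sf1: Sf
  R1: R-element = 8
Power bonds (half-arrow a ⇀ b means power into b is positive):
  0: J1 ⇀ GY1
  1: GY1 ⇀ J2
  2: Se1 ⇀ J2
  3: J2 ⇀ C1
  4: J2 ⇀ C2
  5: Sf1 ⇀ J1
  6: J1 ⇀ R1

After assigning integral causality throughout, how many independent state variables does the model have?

2  (C1, C2 all integral)

β2 |J2  (Se1 fixes effort; stroke away)
β5 |Sf1  (source Sf1 imposes f)
β3 |J2  (C1 integral (e out))
β4 |J2  (prefer integral on C2)
β1 |GY1  (only one flow-in slot at J2)
β0 |GY1  (GY1: gyrator matches bond 1)
β6 |J1  (only one effort-in slot at J1)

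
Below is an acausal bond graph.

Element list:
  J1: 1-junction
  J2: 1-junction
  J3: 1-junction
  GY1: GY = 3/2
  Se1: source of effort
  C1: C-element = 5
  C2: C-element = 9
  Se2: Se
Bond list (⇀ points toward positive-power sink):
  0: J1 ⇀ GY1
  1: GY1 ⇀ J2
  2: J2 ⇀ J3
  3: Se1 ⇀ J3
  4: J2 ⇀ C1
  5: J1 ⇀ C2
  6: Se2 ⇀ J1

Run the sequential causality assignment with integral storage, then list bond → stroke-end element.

β0 stroke at GY1
β1 stroke at GY1
β2 stroke at J2
β3 stroke at J3
β4 stroke at J2
β5 stroke at J1
β6 stroke at J1

b3 stroke at J3  (Se1: effort source, stroke at far end)
b6 stroke at J1  (source Se2 imposes e)
b2 stroke at J2  (J3 needs exactly one f-in)
b4 stroke at J2  (prefer integral on C1)
b1 stroke at GY1  (J2 needs exactly one f-in)
b0 stroke at GY1  (GY1: gyrator matches bond 1)
b5 stroke at J1  (J1 flow already set via bond 0)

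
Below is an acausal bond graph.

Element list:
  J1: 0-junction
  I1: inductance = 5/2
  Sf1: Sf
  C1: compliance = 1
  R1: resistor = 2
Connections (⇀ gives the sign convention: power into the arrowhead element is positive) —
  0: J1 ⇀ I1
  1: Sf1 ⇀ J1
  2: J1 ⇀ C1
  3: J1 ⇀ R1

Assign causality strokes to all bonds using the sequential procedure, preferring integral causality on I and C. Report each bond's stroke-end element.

bond 1 stroke→Sf1  (Sf1: flow source, stroke at near end)
bond 0 stroke→I1  (prefer integral on I1)
bond 2 stroke→J1  (C1 outputs effort q/C1)
bond 3 stroke→R1  (J1: bond 2 brought effort, rest push out)

b0 stroke→I1
b1 stroke→Sf1
b2 stroke→J1
b3 stroke→R1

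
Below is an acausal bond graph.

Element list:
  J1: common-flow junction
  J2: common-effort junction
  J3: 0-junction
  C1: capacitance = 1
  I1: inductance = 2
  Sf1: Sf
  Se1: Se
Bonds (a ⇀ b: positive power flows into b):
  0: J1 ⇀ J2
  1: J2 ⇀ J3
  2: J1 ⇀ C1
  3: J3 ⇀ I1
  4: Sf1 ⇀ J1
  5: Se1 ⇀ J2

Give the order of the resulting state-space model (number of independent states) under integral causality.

2  (C1, I1 all integral)

b4 |Sf1  (Sf1: flow source, stroke at near end)
b5 |J2  (source Se1 imposes e)
b0 |J1  (J1: bond 4 brought flow, rest push out)
b2 |J1  (common-f at J1 fixed by 4)
b1 |J3  (J2: bond 5 brought effort, rest push out)
b3 |I1  (0-jn J3 has e-setter on 1)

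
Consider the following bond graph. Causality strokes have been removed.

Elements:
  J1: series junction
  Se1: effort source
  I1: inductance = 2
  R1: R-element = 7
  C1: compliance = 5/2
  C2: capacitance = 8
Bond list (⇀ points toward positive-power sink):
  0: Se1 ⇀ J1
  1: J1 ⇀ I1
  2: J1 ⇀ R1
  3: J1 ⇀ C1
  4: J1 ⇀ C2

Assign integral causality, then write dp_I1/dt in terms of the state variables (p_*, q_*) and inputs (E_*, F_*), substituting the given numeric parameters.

dp_I1/dt = E_Se1 - 7*p_I1/2 - 2*q_C1/5 - q_C2/8

b0 stroke→J1  (Se1 (Se) sets effort on bond)
b1 stroke→I1  (I1 integral (f out))
b2 stroke→J1  (1-jn J1 has f-setter on 1)
b3 stroke→J1  (1-jn J1 has f-setter on 1)
b4 stroke→J1  (J1 flow already set via bond 1)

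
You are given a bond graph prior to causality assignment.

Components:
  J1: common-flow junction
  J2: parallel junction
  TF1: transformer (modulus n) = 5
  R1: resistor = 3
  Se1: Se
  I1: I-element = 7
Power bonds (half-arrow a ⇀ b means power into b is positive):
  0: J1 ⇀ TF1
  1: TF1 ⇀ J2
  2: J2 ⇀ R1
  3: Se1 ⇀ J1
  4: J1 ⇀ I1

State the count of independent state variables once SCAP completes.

bond 3 stroke at J1  (Se1 (Se) sets effort on bond)
bond 4 stroke at I1  (I1: I, integral causality)
bond 0 stroke at J1  (J1: bond 4 brought flow, rest push out)
bond 1 stroke at TF1  (TF1 one-in-one-out from 0)
bond 2 stroke at J2  (J2: last free bond brings effort in)

1  (I1 all integral)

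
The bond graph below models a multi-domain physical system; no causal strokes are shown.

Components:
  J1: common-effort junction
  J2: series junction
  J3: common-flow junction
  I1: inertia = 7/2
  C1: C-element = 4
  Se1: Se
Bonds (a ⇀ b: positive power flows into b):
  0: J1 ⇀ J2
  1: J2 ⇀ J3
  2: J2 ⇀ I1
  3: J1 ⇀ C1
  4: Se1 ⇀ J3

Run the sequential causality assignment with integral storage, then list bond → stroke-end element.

b0 stroke→J2
b1 stroke→J2
b2 stroke→I1
b3 stroke→J1
b4 stroke→J3

b4 |J3  (Se1: effort source, stroke at far end)
b1 |J2  (closing 1-jn rule on J3)
b2 |I1  (I1: I, integral causality)
b0 |J2  (common-f at J2 fixed by 2)
b3 |J1  (closing 0-jn rule on J1)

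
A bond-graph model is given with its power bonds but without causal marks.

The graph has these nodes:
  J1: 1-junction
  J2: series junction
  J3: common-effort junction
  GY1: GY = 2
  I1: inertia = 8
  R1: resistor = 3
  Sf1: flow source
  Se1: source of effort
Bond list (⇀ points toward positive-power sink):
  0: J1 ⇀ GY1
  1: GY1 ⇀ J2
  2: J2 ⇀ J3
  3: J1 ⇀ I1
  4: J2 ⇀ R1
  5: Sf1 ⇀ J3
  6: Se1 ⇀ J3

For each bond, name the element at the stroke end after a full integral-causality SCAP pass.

β5 stroke→Sf1  (Sf1: flow source, stroke at near end)
β6 stroke→J3  (Se1 fixes effort; stroke away)
β2 stroke→J2  (J3: bond 6 brought effort, rest push out)
β3 stroke→I1  (prefer integral on I1)
β0 stroke→J1  (common-f at J1 fixed by 3)
β1 stroke→J2  (through GY1, causality inverts; strokes same side of GY1)
β4 stroke→R1  (J2 needs exactly one f-in)

#0 stroke→J1
#1 stroke→J2
#2 stroke→J2
#3 stroke→I1
#4 stroke→R1
#5 stroke→Sf1
#6 stroke→J3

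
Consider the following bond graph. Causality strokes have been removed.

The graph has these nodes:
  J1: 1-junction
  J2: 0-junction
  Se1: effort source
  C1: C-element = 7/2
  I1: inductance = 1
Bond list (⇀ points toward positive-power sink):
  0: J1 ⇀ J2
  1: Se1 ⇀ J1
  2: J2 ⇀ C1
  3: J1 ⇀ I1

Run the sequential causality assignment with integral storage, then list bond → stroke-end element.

β0 stroke→J1
β1 stroke→J1
β2 stroke→J2
β3 stroke→I1

#1 stroke→J1  (Se1: effort source, stroke at far end)
#2 stroke→J2  (C1 outputs effort q/C1)
#0 stroke→J1  (J2: bond 2 brought effort, rest push out)
#3 stroke→I1  (only one flow-in slot at J1)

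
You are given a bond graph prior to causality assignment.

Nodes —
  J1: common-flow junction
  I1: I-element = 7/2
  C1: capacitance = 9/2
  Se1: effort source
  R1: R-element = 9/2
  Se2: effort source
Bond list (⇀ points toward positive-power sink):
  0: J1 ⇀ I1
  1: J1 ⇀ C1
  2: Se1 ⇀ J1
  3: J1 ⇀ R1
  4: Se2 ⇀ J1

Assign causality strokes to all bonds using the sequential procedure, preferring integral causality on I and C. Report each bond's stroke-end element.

b0 stroke at I1
b1 stroke at J1
b2 stroke at J1
b3 stroke at J1
b4 stroke at J1

β2 stroke→J1  (Se1: effort source, stroke at far end)
β4 stroke→J1  (Se2: effort source, stroke at far end)
β0 stroke→I1  (prefer integral on I1)
β1 stroke→J1  (J1 flow already set via bond 0)
β3 stroke→J1  (J1 flow already set via bond 0)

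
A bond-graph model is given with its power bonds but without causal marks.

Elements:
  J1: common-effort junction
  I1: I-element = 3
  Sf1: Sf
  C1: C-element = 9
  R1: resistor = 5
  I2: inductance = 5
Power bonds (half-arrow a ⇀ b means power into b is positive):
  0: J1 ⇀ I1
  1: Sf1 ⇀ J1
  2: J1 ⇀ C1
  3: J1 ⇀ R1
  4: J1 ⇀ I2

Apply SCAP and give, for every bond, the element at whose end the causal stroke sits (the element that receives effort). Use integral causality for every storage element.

#1 →Sf1  (Sf1 (Sf) sets flow on bond)
#0 →I1  (I1: I, integral causality)
#2 →J1  (C1 outputs effort q/C1)
#3 →R1  (J1: bond 2 brought effort, rest push out)
#4 →I2  (J1 effort already set via bond 2)

β0 →I1
β1 →Sf1
β2 →J1
β3 →R1
β4 →I2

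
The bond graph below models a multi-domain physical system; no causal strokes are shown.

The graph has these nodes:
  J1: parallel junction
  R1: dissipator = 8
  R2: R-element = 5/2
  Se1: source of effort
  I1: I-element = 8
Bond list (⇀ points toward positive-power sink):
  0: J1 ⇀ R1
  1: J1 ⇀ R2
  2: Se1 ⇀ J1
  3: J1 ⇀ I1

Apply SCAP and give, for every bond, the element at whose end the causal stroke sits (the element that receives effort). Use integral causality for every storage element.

#2 stroke→J1  (Se1 (Se) sets effort on bond)
#0 stroke→R1  (common-e at J1 fixed by 2)
#1 stroke→R2  (common-e at J1 fixed by 2)
#3 stroke→I1  (0-jn J1 has e-setter on 2)

#0 stroke at R1
#1 stroke at R2
#2 stroke at J1
#3 stroke at I1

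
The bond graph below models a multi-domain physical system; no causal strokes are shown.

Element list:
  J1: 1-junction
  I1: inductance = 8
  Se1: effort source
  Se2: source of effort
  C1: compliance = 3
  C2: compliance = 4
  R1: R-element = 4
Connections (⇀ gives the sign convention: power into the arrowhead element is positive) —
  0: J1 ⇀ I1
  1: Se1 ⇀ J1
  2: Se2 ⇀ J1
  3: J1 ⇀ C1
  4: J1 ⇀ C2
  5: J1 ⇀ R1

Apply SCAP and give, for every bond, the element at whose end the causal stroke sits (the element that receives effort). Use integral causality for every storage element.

bond 1 stroke→J1  (Se1 (Se) sets effort on bond)
bond 2 stroke→J1  (Se2: effort source, stroke at far end)
bond 0 stroke→I1  (prefer integral on I1)
bond 3 stroke→J1  (J1: bond 0 brought flow, rest push out)
bond 4 stroke→J1  (J1: bond 0 brought flow, rest push out)
bond 5 stroke→J1  (1-jn J1 has f-setter on 0)

b0 stroke→I1
b1 stroke→J1
b2 stroke→J1
b3 stroke→J1
b4 stroke→J1
b5 stroke→J1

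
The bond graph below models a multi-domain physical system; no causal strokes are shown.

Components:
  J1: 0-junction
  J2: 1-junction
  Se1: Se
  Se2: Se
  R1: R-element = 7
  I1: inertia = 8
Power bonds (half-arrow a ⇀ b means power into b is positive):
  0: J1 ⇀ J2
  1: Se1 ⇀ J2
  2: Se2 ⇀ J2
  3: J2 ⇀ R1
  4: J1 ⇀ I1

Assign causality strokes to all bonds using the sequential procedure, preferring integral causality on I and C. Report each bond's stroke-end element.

β0 stroke at J1
β1 stroke at J2
β2 stroke at J2
β3 stroke at J2
β4 stroke at I1

#1 →J2  (source Se1 imposes e)
#2 →J2  (source Se2 imposes e)
#4 →I1  (I1 outputs flow p/I1)
#0 →J1  (closing 0-jn rule on J1)
#3 →J2  (J2 flow already set via bond 0)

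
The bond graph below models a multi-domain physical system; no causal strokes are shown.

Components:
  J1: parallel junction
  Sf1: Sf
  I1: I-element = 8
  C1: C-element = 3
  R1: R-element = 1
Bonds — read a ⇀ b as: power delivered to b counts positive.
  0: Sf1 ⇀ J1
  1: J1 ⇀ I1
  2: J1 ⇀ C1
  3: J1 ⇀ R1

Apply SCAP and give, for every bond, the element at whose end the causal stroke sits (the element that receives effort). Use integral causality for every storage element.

β0 →Sf1  (Sf1 (Sf) sets flow on bond)
β1 →I1  (prefer integral on I1)
β2 →J1  (prefer integral on C1)
β3 →R1  (J1: bond 2 brought effort, rest push out)

bond 0 |Sf1
bond 1 |I1
bond 2 |J1
bond 3 |R1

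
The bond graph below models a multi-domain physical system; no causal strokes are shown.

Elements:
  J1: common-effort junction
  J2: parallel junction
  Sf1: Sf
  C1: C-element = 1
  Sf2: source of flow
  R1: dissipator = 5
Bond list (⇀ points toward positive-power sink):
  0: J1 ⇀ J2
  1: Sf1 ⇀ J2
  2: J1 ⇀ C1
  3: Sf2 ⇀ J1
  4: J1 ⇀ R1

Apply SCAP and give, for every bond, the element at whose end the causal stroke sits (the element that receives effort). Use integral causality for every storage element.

b0 →J2
b1 →Sf1
b2 →J1
b3 →Sf2
b4 →R1

β1 →Sf1  (Sf1 (Sf) sets flow on bond)
β3 →Sf2  (source Sf2 imposes f)
β0 →J2  (closing 0-jn rule on J2)
β2 →J1  (C1: C, integral causality)
β4 →R1  (J1 effort already set via bond 2)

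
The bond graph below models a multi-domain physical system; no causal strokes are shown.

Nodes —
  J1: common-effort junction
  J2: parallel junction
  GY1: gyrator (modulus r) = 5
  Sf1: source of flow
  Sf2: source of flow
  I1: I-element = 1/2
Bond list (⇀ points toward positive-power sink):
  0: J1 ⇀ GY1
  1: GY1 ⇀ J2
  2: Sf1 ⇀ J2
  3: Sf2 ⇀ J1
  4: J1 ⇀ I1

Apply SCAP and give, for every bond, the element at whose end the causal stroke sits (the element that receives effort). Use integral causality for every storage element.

b2 →Sf1  (source Sf1 imposes f)
b3 →Sf2  (source Sf2 imposes f)
b1 →J2  (J2 needs exactly one e-in)
b0 →J1  (GY1 both-in/both-out from 1)
b4 →I1  (0-jn J1 has e-setter on 0)

b0 →J1
b1 →J2
b2 →Sf1
b3 →Sf2
b4 →I1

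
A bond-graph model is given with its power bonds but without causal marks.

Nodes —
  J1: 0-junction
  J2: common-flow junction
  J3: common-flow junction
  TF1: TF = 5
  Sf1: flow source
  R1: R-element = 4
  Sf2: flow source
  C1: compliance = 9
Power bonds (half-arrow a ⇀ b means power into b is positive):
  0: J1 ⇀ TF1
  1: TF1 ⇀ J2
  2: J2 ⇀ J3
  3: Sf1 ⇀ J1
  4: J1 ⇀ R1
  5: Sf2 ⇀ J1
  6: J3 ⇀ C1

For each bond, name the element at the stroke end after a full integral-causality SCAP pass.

β3 stroke→Sf1  (Sf1 fixes flow; stroke at Sf1)
β5 stroke→Sf2  (Sf2: flow source, stroke at near end)
β6 stroke→J3  (C1 outputs effort q/C1)
β2 stroke→J2  (only one flow-in slot at J3)
β1 stroke→TF1  (J2: last free bond brings flow in)
β0 stroke→J1  (through TF1, causality passes straight; one stroke at TF1)
β4 stroke→R1  (0-jn J1 has e-setter on 0)

b0 |J1
b1 |TF1
b2 |J2
b3 |Sf1
b4 |R1
b5 |Sf2
b6 |J3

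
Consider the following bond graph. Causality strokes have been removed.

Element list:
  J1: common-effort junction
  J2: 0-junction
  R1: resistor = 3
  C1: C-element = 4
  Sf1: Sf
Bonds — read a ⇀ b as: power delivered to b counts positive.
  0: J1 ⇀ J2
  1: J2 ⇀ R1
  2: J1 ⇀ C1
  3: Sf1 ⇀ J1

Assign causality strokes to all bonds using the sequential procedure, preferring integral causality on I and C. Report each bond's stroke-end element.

β3 |Sf1  (Sf1 fixes flow; stroke at Sf1)
β2 |J1  (C1: C, integral causality)
β0 |J2  (0-jn J1 has e-setter on 2)
β1 |R1  (common-e at J2 fixed by 0)

b0 stroke→J2
b1 stroke→R1
b2 stroke→J1
b3 stroke→Sf1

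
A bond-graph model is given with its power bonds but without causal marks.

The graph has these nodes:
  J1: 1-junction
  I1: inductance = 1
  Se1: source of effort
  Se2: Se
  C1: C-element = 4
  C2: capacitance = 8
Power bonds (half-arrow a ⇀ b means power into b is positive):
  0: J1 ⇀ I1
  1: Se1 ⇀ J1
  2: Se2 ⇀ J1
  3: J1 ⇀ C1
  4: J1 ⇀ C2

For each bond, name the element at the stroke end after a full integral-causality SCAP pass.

bond 1 stroke→J1  (source Se1 imposes e)
bond 2 stroke→J1  (Se2 fixes effort; stroke away)
bond 0 stroke→I1  (prefer integral on I1)
bond 3 stroke→J1  (J1 flow already set via bond 0)
bond 4 stroke→J1  (J1 flow already set via bond 0)

β0 stroke at I1
β1 stroke at J1
β2 stroke at J1
β3 stroke at J1
β4 stroke at J1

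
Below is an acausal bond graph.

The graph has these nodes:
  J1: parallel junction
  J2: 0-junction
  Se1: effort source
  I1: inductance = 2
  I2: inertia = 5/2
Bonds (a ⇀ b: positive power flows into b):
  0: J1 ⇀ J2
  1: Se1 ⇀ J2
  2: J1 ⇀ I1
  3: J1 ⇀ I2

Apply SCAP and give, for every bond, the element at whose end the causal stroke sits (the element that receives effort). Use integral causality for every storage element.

b0 stroke→J1
b1 stroke→J2
b2 stroke→I1
b3 stroke→I2

bond 1 →J2  (source Se1 imposes e)
bond 0 →J1  (0-jn J2 has e-setter on 1)
bond 2 →I1  (0-jn J1 has e-setter on 0)
bond 3 →I2  (J1: bond 0 brought effort, rest push out)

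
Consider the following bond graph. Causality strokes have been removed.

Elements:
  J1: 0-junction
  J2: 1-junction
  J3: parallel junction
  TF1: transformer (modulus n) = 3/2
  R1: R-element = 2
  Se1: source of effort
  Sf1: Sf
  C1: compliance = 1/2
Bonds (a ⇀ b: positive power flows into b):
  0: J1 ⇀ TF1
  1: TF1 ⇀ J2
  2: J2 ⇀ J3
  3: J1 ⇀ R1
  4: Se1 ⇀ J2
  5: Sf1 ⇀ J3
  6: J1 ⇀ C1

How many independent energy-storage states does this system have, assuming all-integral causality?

1  (C1 all integral)

bond 4 stroke→J2  (Se1: effort source, stroke at far end)
bond 5 stroke→Sf1  (Sf1 fixes flow; stroke at Sf1)
bond 2 stroke→J3  (J3: last free bond brings effort in)
bond 1 stroke→J2  (J2 flow already set via bond 2)
bond 0 stroke→TF1  (TF TF1: opposite of bond 1)
bond 6 stroke→J1  (C1 integral (e out))
bond 3 stroke→R1  (common-e at J1 fixed by 6)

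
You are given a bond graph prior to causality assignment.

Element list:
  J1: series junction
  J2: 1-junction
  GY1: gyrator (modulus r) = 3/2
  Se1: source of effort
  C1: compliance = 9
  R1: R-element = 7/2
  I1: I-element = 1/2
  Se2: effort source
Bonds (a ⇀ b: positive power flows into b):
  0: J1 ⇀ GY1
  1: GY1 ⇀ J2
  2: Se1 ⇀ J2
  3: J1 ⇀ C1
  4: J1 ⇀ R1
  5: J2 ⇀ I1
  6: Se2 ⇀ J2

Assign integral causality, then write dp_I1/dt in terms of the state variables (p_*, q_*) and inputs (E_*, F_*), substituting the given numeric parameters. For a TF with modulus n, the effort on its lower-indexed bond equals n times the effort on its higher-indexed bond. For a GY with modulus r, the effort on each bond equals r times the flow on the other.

dp_I1/dt = E_Se1 + E_Se2 - 9*p_I1/7 - q_C1/21

#2 →J2  (source Se1 imposes e)
#6 →J2  (Se2 fixes effort; stroke away)
#3 →J1  (C1 integral (e out))
#5 →I1  (I1: I, integral causality)
#1 →J2  (common-f at J2 fixed by 5)
#0 →J1  (GY GY1: same side as bond 1)
#4 →R1  (closing 1-jn rule on J1)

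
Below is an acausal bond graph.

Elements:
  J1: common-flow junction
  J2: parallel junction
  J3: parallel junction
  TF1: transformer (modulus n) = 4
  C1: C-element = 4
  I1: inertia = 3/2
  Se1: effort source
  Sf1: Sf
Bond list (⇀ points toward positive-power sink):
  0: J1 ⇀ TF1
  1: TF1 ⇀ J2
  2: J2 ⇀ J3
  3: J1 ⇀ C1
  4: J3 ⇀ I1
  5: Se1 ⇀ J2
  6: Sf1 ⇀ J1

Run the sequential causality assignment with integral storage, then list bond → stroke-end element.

#5 stroke at J2  (Se1: effort source, stroke at far end)
#6 stroke at Sf1  (Sf1: flow source, stroke at near end)
#0 stroke at J1  (1-jn J1 has f-setter on 6)
#3 stroke at J1  (common-f at J1 fixed by 6)
#1 stroke at TF1  (common-e at J2 fixed by 5)
#2 stroke at J3  (0-jn J2 has e-setter on 5)
#4 stroke at I1  (J3: bond 2 brought effort, rest push out)

b0 →J1
b1 →TF1
b2 →J3
b3 →J1
b4 →I1
b5 →J2
b6 →Sf1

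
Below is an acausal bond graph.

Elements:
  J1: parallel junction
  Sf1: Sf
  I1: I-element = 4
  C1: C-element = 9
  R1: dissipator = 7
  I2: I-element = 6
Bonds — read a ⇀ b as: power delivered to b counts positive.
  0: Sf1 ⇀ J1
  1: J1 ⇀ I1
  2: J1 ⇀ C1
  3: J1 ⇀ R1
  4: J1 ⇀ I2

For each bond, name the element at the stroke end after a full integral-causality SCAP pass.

β0 →Sf1
β1 →I1
β2 →J1
β3 →R1
β4 →I2

b0 stroke at Sf1  (Sf1: flow source, stroke at near end)
b1 stroke at I1  (I1: I, integral causality)
b2 stroke at J1  (C1 outputs effort q/C1)
b3 stroke at R1  (common-e at J1 fixed by 2)
b4 stroke at I2  (J1 effort already set via bond 2)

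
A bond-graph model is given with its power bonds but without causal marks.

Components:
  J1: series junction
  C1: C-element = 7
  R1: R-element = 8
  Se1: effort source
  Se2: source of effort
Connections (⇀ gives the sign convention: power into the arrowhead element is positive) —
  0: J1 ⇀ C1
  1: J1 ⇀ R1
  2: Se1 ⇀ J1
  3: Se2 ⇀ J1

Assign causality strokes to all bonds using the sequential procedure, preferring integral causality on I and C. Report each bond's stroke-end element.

#0 →J1
#1 →R1
#2 →J1
#3 →J1

#2 stroke at J1  (Se1 fixes effort; stroke away)
#3 stroke at J1  (Se2 (Se) sets effort on bond)
#0 stroke at J1  (prefer integral on C1)
#1 stroke at R1  (closing 1-jn rule on J1)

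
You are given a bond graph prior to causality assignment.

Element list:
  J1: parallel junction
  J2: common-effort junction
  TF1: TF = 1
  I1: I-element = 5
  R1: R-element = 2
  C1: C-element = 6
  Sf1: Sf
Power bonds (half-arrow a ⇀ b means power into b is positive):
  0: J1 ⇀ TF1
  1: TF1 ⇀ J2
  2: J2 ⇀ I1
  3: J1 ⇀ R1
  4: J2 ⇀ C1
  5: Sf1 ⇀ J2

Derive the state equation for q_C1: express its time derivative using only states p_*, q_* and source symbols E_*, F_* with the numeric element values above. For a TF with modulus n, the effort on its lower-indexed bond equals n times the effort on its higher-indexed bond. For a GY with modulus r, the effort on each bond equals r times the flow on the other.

dq_C1/dt = F_Sf1 - p_I1/5 - q_C1/12

β5 →Sf1  (Sf1 fixes flow; stroke at Sf1)
β2 →I1  (prefer integral on I1)
β4 →J2  (C1 integral (e out))
β1 →TF1  (0-jn J2 has e-setter on 4)
β0 →J1  (through TF1, causality passes straight; one stroke at TF1)
β3 →R1  (J1 effort already set via bond 0)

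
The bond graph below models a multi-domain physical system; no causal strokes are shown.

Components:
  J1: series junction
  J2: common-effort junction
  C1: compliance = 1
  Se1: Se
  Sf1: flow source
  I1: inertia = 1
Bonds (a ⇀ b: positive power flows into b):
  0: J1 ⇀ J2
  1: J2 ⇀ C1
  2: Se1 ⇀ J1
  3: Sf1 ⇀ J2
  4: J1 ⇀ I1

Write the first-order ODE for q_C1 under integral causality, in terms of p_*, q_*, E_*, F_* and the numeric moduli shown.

β2 stroke→J1  (Se1 (Se) sets effort on bond)
β3 stroke→Sf1  (source Sf1 imposes f)
β1 stroke→J2  (C1 outputs effort q/C1)
β0 stroke→J1  (J2 effort already set via bond 1)
β4 stroke→I1  (J1: last free bond brings flow in)

dq_C1/dt = F_Sf1 + p_I1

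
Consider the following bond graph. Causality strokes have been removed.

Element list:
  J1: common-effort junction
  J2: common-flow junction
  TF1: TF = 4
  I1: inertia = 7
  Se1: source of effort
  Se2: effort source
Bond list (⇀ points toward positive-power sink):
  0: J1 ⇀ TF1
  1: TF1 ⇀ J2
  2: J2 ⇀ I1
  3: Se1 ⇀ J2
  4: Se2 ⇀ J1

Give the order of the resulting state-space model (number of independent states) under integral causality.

1  (I1 all integral)

#3 →J2  (Se1: effort source, stroke at far end)
#4 →J1  (source Se2 imposes e)
#0 →TF1  (J1: bond 4 brought effort, rest push out)
#1 →J2  (TF1 one-in-one-out from 0)
#2 →I1  (only one flow-in slot at J2)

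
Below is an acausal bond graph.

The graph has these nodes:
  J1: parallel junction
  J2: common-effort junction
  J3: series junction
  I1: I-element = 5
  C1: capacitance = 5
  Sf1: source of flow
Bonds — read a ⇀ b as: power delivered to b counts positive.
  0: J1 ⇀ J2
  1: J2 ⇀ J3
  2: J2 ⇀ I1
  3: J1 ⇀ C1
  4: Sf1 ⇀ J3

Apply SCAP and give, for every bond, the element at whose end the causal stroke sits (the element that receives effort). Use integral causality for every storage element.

β4 stroke→Sf1  (Sf1: flow source, stroke at near end)
β1 stroke→J3  (J3: bond 4 brought flow, rest push out)
β2 stroke→I1  (prefer integral on I1)
β0 stroke→J2  (closing 0-jn rule on J2)
β3 stroke→J1  (only one effort-in slot at J1)

b0 →J2
b1 →J3
b2 →I1
b3 →J1
b4 →Sf1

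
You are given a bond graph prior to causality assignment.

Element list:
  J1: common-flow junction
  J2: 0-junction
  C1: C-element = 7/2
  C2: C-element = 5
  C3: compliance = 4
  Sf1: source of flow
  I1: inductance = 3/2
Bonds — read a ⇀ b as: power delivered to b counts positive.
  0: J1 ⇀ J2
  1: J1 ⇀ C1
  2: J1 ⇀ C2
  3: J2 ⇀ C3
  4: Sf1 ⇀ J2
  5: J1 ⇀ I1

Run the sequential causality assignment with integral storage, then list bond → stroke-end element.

bond 4 stroke→Sf1  (source Sf1 imposes f)
bond 1 stroke→J1  (prefer integral on C1)
bond 2 stroke→J1  (C2: C, integral causality)
bond 3 stroke→J2  (C3 integral (e out))
bond 0 stroke→J1  (J2 effort already set via bond 3)
bond 5 stroke→I1  (J1: last free bond brings flow in)

b0 stroke→J1
b1 stroke→J1
b2 stroke→J1
b3 stroke→J2
b4 stroke→Sf1
b5 stroke→I1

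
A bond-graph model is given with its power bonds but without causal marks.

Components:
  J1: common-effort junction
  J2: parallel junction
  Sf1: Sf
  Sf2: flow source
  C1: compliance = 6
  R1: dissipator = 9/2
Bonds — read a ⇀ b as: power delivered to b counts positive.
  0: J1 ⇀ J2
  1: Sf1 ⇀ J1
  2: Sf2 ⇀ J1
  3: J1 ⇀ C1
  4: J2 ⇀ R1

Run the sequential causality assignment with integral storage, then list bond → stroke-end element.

β0 stroke→J2
β1 stroke→Sf1
β2 stroke→Sf2
β3 stroke→J1
β4 stroke→R1

#1 |Sf1  (source Sf1 imposes f)
#2 |Sf2  (Sf2: flow source, stroke at near end)
#3 |J1  (C1 integral (e out))
#0 |J2  (J1: bond 3 brought effort, rest push out)
#4 |R1  (J2: bond 0 brought effort, rest push out)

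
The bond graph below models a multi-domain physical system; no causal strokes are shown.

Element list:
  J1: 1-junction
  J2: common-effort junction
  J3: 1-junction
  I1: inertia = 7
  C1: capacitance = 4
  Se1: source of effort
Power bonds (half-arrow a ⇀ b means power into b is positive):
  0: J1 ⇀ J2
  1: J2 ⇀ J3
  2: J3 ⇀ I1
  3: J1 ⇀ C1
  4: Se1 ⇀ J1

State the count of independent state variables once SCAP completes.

2  (C1, I1 all integral)

bond 4 →J1  (source Se1 imposes e)
bond 2 →I1  (prefer integral on I1)
bond 1 →J3  (J3 flow already set via bond 2)
bond 0 →J2  (only one effort-in slot at J2)
bond 3 →J1  (1-jn J1 has f-setter on 0)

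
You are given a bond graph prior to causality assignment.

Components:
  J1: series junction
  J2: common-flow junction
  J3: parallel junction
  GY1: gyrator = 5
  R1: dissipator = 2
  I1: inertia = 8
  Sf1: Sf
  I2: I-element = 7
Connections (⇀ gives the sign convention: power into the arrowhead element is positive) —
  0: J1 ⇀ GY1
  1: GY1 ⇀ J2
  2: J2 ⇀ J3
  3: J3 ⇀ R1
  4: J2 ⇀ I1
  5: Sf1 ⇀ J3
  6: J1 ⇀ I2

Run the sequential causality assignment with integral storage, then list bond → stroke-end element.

bond 0 |J1
bond 1 |J2
bond 2 |J2
bond 3 |J3
bond 4 |I1
bond 5 |Sf1
bond 6 |I2

bond 5 |Sf1  (source Sf1 imposes f)
bond 4 |I1  (I1 integral (f out))
bond 1 |J2  (1-jn J2 has f-setter on 4)
bond 2 |J2  (common-f at J2 fixed by 4)
bond 3 |J3  (J3 needs exactly one e-in)
bond 0 |J1  (GY1 both-in/both-out from 1)
bond 6 |I2  (J1: last free bond brings flow in)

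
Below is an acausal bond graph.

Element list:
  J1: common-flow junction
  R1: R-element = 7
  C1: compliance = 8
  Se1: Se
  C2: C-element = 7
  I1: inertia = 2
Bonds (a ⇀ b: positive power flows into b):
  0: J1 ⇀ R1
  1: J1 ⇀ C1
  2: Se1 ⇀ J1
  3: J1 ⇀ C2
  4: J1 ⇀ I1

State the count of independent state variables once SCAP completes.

b2 stroke→J1  (Se1 (Se) sets effort on bond)
b1 stroke→J1  (C1: C, integral causality)
b3 stroke→J1  (C2: C, integral causality)
b4 stroke→I1  (I1 outputs flow p/I1)
b0 stroke→J1  (common-f at J1 fixed by 4)

3  (C1, C2, I1 all integral)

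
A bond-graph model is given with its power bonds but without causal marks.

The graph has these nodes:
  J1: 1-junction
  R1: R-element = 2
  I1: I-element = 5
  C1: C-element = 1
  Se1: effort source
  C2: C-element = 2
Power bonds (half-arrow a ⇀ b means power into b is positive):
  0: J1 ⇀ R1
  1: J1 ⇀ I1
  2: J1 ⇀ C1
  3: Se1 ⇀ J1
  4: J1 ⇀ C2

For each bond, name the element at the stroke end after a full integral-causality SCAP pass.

β0 →J1
β1 →I1
β2 →J1
β3 →J1
β4 →J1

β3 |J1  (Se1 fixes effort; stroke away)
β1 |I1  (I1: I, integral causality)
β0 |J1  (common-f at J1 fixed by 1)
β2 |J1  (J1: bond 1 brought flow, rest push out)
β4 |J1  (J1 flow already set via bond 1)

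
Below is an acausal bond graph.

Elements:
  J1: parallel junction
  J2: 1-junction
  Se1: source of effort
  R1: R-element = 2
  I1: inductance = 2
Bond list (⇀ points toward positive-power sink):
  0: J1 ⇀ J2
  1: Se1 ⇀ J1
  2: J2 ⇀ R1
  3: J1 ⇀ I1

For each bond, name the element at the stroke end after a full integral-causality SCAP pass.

β0 →J2
β1 →J1
β2 →R1
β3 →I1

bond 1 stroke→J1  (source Se1 imposes e)
bond 0 stroke→J2  (common-e at J1 fixed by 1)
bond 3 stroke→I1  (common-e at J1 fixed by 1)
bond 2 stroke→R1  (closing 1-jn rule on J2)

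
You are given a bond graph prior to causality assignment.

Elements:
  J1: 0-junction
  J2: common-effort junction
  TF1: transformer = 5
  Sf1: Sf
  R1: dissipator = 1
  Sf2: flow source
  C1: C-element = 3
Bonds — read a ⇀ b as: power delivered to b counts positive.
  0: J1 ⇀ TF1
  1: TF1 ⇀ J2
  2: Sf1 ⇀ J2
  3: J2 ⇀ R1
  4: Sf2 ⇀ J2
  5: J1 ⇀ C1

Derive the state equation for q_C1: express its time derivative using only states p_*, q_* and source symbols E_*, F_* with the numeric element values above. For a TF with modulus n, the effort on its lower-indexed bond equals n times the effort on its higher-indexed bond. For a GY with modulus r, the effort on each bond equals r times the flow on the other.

bond 2 →Sf1  (Sf1 (Sf) sets flow on bond)
bond 4 →Sf2  (Sf2 (Sf) sets flow on bond)
bond 5 →J1  (C1 integral (e out))
bond 0 →TF1  (J1: bond 5 brought effort, rest push out)
bond 1 →J2  (TF1 one-in-one-out from 0)
bond 3 →R1  (common-e at J2 fixed by 1)

dq_C1/dt = F_Sf1/5 + F_Sf2/5 - q_C1/75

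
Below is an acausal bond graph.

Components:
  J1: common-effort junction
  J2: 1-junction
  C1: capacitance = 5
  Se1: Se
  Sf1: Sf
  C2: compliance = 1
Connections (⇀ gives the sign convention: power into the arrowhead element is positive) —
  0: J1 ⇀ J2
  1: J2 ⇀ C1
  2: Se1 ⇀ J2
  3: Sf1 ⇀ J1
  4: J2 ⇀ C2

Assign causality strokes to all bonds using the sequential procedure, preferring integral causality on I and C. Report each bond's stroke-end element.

b0 stroke at J1
b1 stroke at J2
b2 stroke at J2
b3 stroke at Sf1
b4 stroke at J2

β2 stroke at J2  (Se1 (Se) sets effort on bond)
β3 stroke at Sf1  (source Sf1 imposes f)
β0 stroke at J1  (J1: last free bond brings effort in)
β1 stroke at J2  (J2 flow already set via bond 0)
β4 stroke at J2  (1-jn J2 has f-setter on 0)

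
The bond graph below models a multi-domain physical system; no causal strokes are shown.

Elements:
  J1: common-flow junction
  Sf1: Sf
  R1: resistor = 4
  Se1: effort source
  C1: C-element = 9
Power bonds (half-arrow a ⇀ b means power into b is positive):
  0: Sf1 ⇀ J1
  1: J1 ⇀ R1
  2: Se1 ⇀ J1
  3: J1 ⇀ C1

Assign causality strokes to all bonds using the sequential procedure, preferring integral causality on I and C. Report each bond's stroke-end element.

β0 stroke→Sf1  (source Sf1 imposes f)
β2 stroke→J1  (Se1: effort source, stroke at far end)
β1 stroke→J1  (J1: bond 0 brought flow, rest push out)
β3 stroke→J1  (J1 flow already set via bond 0)

#0 stroke→Sf1
#1 stroke→J1
#2 stroke→J1
#3 stroke→J1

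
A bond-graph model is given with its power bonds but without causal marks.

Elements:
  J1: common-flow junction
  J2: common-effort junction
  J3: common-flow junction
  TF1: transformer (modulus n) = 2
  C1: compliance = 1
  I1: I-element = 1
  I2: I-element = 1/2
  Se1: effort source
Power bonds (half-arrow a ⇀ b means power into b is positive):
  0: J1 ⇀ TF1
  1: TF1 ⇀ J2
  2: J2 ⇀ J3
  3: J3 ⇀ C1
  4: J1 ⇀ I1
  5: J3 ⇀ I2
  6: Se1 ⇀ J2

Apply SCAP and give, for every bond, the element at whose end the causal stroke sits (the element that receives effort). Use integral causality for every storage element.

β6 →J2  (source Se1 imposes e)
β1 →TF1  (common-e at J2 fixed by 6)
β2 →J3  (0-jn J2 has e-setter on 6)
β0 →J1  (through TF1, causality passes straight; one stroke at TF1)
β4 →I1  (closing 1-jn rule on J1)
β3 →J3  (C1 integral (e out))
β5 →I2  (J3: last free bond brings flow in)

bond 0 |J1
bond 1 |TF1
bond 2 |J3
bond 3 |J3
bond 4 |I1
bond 5 |I2
bond 6 |J2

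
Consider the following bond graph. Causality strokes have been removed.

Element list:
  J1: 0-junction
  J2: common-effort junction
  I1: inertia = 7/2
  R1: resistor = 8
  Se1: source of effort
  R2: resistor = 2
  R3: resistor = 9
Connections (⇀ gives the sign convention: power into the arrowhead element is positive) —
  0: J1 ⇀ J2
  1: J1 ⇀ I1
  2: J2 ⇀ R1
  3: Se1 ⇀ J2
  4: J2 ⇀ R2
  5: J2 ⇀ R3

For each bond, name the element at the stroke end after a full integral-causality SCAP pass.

#3 →J2  (Se1 fixes effort; stroke away)
#0 →J1  (0-jn J2 has e-setter on 3)
#2 →R1  (0-jn J2 has e-setter on 3)
#4 →R2  (J2 effort already set via bond 3)
#5 →R3  (J2 effort already set via bond 3)
#1 →I1  (common-e at J1 fixed by 0)

b0 stroke at J1
b1 stroke at I1
b2 stroke at R1
b3 stroke at J2
b4 stroke at R2
b5 stroke at R3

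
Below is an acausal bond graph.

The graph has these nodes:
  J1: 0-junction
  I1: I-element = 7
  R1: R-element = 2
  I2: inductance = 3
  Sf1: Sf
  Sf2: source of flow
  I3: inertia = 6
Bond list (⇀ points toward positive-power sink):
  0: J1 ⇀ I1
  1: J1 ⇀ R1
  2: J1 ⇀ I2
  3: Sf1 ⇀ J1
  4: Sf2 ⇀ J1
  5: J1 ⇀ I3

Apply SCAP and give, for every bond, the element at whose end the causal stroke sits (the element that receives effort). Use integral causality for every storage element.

β3 stroke at Sf1  (Sf1 fixes flow; stroke at Sf1)
β4 stroke at Sf2  (Sf2 fixes flow; stroke at Sf2)
β0 stroke at I1  (prefer integral on I1)
β2 stroke at I2  (prefer integral on I2)
β5 stroke at I3  (I3 integral (f out))
β1 stroke at J1  (J1: last free bond brings effort in)

b0 stroke→I1
b1 stroke→J1
b2 stroke→I2
b3 stroke→Sf1
b4 stroke→Sf2
b5 stroke→I3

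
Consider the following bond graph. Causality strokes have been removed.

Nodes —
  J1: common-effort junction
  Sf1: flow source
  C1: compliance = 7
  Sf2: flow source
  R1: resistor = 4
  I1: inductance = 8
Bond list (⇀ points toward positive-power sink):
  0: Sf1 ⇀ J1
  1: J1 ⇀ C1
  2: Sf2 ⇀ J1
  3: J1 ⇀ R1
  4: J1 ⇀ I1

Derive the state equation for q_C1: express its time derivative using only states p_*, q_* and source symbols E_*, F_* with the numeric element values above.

dq_C1/dt = F_Sf1 + F_Sf2 - p_I1/8 - q_C1/28

β0 stroke at Sf1  (Sf1 fixes flow; stroke at Sf1)
β2 stroke at Sf2  (source Sf2 imposes f)
β1 stroke at J1  (C1: C, integral causality)
β3 stroke at R1  (0-jn J1 has e-setter on 1)
β4 stroke at I1  (0-jn J1 has e-setter on 1)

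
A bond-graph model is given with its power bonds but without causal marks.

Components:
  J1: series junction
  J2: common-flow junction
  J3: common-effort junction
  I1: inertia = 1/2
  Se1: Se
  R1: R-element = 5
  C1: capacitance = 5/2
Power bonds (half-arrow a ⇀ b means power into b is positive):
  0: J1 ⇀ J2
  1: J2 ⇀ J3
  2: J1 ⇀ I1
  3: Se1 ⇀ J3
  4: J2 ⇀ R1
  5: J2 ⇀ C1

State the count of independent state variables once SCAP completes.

b3 stroke at J3  (source Se1 imposes e)
b1 stroke at J2  (J3 effort already set via bond 3)
b2 stroke at I1  (prefer integral on I1)
b0 stroke at J1  (common-f at J1 fixed by 2)
b4 stroke at J2  (J2: bond 0 brought flow, rest push out)
b5 stroke at J2  (J2: bond 0 brought flow, rest push out)

2  (C1, I1 all integral)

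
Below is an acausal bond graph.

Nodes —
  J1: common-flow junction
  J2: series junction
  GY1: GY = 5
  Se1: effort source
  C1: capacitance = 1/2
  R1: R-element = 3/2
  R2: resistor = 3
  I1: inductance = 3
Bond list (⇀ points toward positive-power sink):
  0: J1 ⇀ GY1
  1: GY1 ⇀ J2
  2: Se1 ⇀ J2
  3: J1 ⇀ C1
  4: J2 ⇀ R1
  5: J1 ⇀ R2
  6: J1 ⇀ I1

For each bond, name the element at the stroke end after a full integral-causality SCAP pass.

#0 |J1
#1 |J2
#2 |J2
#3 |J1
#4 |R1
#5 |J1
#6 |I1

#2 →J2  (Se1 fixes effort; stroke away)
#3 →J1  (prefer integral on C1)
#6 →I1  (prefer integral on I1)
#0 →J1  (common-f at J1 fixed by 6)
#5 →J1  (J1: bond 6 brought flow, rest push out)
#1 →J2  (GY1: gyrator matches bond 0)
#4 →R1  (J2 needs exactly one f-in)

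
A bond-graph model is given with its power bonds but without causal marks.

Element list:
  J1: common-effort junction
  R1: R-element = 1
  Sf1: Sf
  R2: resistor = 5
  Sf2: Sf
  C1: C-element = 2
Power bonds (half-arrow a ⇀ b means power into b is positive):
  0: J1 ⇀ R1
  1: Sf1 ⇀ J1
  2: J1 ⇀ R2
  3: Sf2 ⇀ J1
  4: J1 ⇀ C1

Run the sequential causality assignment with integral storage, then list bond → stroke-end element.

β0 stroke→R1
β1 stroke→Sf1
β2 stroke→R2
β3 stroke→Sf2
β4 stroke→J1

β1 →Sf1  (Sf1: flow source, stroke at near end)
β3 →Sf2  (source Sf2 imposes f)
β4 →J1  (C1: C, integral causality)
β0 →R1  (common-e at J1 fixed by 4)
β2 →R2  (common-e at J1 fixed by 4)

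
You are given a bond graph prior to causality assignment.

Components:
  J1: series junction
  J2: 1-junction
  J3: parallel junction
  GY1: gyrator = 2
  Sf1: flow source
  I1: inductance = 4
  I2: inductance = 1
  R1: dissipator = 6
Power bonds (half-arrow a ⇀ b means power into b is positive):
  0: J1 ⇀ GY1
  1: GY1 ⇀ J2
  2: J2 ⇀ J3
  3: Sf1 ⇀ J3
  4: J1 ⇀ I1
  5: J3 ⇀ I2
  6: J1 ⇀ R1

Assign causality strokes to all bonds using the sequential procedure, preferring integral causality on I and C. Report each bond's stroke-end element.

β3 →Sf1  (Sf1: flow source, stroke at near end)
β4 →I1  (I1: I, integral causality)
β0 →J1  (1-jn J1 has f-setter on 4)
β6 →J1  (common-f at J1 fixed by 4)
β1 →J2  (through GY1, causality inverts; strokes same side of GY1)
β2 →J3  (J2: last free bond brings flow in)
β5 →I2  (common-e at J3 fixed by 2)

bond 0 |J1
bond 1 |J2
bond 2 |J3
bond 3 |Sf1
bond 4 |I1
bond 5 |I2
bond 6 |J1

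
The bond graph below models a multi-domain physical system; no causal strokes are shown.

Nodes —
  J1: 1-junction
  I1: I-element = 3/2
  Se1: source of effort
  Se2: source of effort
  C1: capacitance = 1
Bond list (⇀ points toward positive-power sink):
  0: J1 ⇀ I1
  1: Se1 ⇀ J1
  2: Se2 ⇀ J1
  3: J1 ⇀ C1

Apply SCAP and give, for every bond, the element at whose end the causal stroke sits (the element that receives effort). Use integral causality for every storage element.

#1 →J1  (Se1: effort source, stroke at far end)
#2 →J1  (source Se2 imposes e)
#0 →I1  (I1: I, integral causality)
#3 →J1  (J1 flow already set via bond 0)

b0 stroke at I1
b1 stroke at J1
b2 stroke at J1
b3 stroke at J1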